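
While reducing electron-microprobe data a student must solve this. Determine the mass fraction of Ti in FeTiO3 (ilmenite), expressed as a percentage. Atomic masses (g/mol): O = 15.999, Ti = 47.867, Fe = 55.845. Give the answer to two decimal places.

31.55 wt%

Molar mass of FeTiO3: 1·55.845 + 1·47.867 + 3·15.999 = 151.709 g/mol.
Mass of Ti per formula unit: 1 × 47.867 = 47.867 g.
Weight fraction Ti = 47.867 / 151.709 = 0.3155.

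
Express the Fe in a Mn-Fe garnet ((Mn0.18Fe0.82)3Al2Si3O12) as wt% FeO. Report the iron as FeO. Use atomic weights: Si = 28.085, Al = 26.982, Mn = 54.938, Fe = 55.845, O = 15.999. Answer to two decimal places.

M((Mn0.18Fe0.82)3Al2Si3O12) = 497.252 g/mol; M(FeO) = 71.844 g/mol.
Moles FeO per formula unit = 2.46 Fe ÷ 1 = 2.4600.
FeO fraction = (2.4600 × 71.844) / 497.252 = 176.736/497.252 = 0.3554.

35.54 wt%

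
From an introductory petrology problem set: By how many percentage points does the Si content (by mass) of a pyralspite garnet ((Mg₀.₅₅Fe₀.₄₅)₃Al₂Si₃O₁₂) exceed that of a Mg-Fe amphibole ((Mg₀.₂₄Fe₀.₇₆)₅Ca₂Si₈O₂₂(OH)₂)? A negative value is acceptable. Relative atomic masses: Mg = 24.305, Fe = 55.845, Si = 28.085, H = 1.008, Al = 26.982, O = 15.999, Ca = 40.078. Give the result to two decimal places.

-5.20 percentage points

Si in (Mg₀.₅₅Fe₀.₄₅)₃Al₂Si₃O₁₂: molar mass 445.701 g/mol; 3×28.085 = 84.255 g → 18.90 wt%.
Si in (Mg₀.₂₄Fe₀.₇₆)₅Ca₂Si₈O₂₂(OH)₂: molar mass 932.205 g/mol; 8×28.085 = 224.680 g → 24.10 wt%.
Difference = 18.90 − 24.10 = -5.20 percentage points.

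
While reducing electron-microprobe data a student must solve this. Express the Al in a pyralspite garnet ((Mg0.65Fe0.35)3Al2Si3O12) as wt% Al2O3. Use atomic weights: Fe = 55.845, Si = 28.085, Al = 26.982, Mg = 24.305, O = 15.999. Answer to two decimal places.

23.37 wt%

Formula mass = 436.239 g/mol.
2 Al → 1.0000 mol Al2O3 per formula unit; M(Al2O3) = 101.961, so Al2O3 mass = 101.961 g.
101.961/436.239 × 100 = 23.37 wt%.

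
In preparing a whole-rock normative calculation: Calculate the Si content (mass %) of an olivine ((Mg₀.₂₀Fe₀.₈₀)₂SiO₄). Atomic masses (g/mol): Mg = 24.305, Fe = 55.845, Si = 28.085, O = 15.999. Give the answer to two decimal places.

Molar mass of (Mg₀.₂₀Fe₀.₈₀)₂SiO₄: 0.40*24.305 + 1.60*55.845 + 1*28.085 + 4*15.999 = 191.155 g/mol.
Mass of Si per formula unit: 1 × 28.085 = 28.085 g.
Weight fraction Si = 28.085 / 191.155 = 0.1469.

14.69 mass %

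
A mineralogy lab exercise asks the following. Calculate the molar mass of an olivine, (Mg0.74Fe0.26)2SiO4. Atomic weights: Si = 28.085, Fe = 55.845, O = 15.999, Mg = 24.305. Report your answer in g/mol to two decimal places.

The formula mass is the sum 1.48×24.305 + 0.52×55.845 + 1×28.085 + 4×15.999.

157.09 g/mol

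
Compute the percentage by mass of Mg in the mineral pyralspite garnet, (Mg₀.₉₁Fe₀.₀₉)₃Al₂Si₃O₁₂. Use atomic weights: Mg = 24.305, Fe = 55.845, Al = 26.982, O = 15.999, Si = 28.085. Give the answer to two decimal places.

16.12 mass %

Formula mass = 2.73·24.305 + 0.27·55.845 + 2·26.982 + 3·28.085 + 12·15.999 = 411.638 g/mol, of which 66.353 g is Mg.
So Mg makes up 66.353/411.638 = 0.1612 of the mass, i.e. 16.12%.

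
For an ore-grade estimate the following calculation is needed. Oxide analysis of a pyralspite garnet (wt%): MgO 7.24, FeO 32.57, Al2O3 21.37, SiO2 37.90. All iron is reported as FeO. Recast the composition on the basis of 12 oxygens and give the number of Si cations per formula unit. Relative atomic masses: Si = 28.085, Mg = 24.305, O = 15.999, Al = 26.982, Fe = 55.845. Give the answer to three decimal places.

MgO: 7.24/40.304 = 0.17963 mol → 0.17963 mol Mg, 0.17963 mol O.
FeO: 32.57/71.844 = 0.45334 mol → 0.45334 mol Fe, 0.45334 mol O.
Al2O3: 21.37/101.961 = 0.20959 mol → 0.41918 mol Al, 0.62877 mol O.
SiO2: 37.90/60.083 = 0.63079 mol → 0.63079 mol Si, 1.26158 mol O.
Total oxygen = 2.52332 mol. Normalization factor = 12/2.52332 = 4.75564.
Si per 12 O = 0.63079 × 4.75564 = 3.000.

3.000 Si apfu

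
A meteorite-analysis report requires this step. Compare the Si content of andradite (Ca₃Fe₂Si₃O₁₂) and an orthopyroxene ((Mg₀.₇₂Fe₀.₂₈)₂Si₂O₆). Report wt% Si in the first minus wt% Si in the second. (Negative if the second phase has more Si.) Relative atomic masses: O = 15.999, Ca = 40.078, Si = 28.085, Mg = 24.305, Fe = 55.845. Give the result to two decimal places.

Si in Ca₃Fe₂Si₃O₁₂: molar mass 508.167 g/mol; 3×28.085 = 84.255 g → 16.58 wt%.
Si in (Mg₀.₇₂Fe₀.₂₈)₂Si₂O₆: molar mass 218.436 g/mol; 2×28.085 = 56.170 g → 25.71 wt%.
Difference = 16.58 − 25.71 = -9.13 percentage points.

-9.13 percentage points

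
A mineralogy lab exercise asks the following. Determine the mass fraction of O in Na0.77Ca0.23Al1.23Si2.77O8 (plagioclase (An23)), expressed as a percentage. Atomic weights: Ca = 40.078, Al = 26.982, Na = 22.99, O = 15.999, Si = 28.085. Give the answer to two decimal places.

48.14 weight percent

Molar mass of Na0.77Ca0.23Al1.23Si2.77O8: 0.77*22.99 + 0.23*40.078 + 1.23*26.982 + 2.77*28.085 + 8*15.999 = 265.896 g/mol.
Mass of O per formula unit: 8 × 15.999 = 127.992 g.
Weight fraction O = 127.992 / 265.896 = 0.4814.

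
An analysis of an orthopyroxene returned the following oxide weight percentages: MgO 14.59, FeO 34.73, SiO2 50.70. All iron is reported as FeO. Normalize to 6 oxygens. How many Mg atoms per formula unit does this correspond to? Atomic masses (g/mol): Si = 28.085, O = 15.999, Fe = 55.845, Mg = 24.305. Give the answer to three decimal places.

14.59 wt% MgO ÷ 40.304 g/mol = 0.36200 mol, giving 0.36200 Mg and 0.36200 O.
34.73 wt% FeO ÷ 71.844 g/mol = 0.48341 mol, giving 0.48341 Fe and 0.48341 O.
50.70 wt% SiO2 ÷ 60.083 g/mol = 0.84383 mol, giving 0.84383 Si and 1.68766 O.
Oxygen sums to 2.53307; scaling by 6/2.53307 = 2.36867 puts the formula on 6 O.
Mg: 0.36200 × 2.36867 = 0.857 atoms per formula unit.

0.857 Mg apfu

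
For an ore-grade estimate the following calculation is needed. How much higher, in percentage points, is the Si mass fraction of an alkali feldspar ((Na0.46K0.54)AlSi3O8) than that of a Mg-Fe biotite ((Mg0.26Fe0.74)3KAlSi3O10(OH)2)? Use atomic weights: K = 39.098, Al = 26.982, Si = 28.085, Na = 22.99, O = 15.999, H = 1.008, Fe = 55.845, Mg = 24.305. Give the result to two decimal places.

13.81 percentage points

M((Na0.46K0.54)AlSi3O8) = 270.917 g/mol, so wt% Si = 84.255/270.917 × 100 = 31.10%.
M((Mg0.26Fe0.74)3KAlSi3O10(OH)2) = 487.273 g/mol, so wt% Si = 84.255/487.273 × 100 = 17.29%.
31.10 − 17.29 = 13.81 pp.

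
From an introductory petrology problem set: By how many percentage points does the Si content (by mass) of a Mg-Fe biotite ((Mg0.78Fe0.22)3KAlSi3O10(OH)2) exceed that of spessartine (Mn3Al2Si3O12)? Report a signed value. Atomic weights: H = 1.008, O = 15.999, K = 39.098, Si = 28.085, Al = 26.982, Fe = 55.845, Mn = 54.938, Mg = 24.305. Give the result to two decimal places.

2.21 percentage points

M((Mg0.78Fe0.22)3KAlSi3O10(OH)2) = 438.070 g/mol, so wt% Si = 84.255/438.070 × 100 = 19.23%.
M(Mn3Al2Si3O12) = 495.021 g/mol, so wt% Si = 84.255/495.021 × 100 = 17.02%.
19.23 − 17.02 = 2.21 pp.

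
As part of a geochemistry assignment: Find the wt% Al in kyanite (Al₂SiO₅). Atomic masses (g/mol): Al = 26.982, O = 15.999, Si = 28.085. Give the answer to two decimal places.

33.30 weight percent

M(Al₂SiO₅) = 162.044 g/mol.
Al contributes 2 × 26.982 = 53.964 g per mole.
53.964/162.044 = 0.3330 → 33.30%.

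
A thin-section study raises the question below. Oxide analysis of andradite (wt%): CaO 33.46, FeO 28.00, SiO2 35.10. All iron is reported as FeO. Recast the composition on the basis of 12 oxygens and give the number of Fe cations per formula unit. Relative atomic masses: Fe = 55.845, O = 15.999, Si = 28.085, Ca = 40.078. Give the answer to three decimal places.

2.170 Fe apfu

33.46 wt% CaO ÷ 56.077 g/mol = 0.59668 mol, giving 0.59668 Ca and 0.59668 O.
28.00 wt% FeO ÷ 71.844 g/mol = 0.38973 mol, giving 0.38973 Fe and 0.38973 O.
35.10 wt% SiO2 ÷ 60.083 g/mol = 0.58419 mol, giving 0.58419 Si and 1.16838 O.
Oxygen sums to 2.15479; scaling by 12/2.15479 = 5.56899 puts the formula on 12 O.
Fe: 0.38973 × 5.56899 = 2.170 atoms per formula unit.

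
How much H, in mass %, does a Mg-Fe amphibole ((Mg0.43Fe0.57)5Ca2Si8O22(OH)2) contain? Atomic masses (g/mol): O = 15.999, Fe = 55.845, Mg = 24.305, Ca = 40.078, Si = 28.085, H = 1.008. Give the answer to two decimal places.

M((Mg0.43Fe0.57)5Ca2Si8O22(OH)2) = 902.242 g/mol.
H contributes 2 × 1.008 = 2.016 g per mole.
2.016/902.242 = 0.0022 → 0.22%.

0.22 mass %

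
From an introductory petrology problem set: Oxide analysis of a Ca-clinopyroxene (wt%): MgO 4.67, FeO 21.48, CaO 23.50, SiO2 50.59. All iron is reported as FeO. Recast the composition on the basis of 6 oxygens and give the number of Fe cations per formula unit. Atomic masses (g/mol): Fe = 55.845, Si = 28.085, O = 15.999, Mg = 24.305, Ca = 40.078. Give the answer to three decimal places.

MgO (M=40.304): mol = 0.11587; Mg = 0.11587, O = 0.11587.
FeO (M=71.844): mol = 0.29898; Fe = 0.29898, O = 0.29898.
CaO (M=56.077): mol = 0.41907; Ca = 0.41907, O = 0.41907.
SiO2 (M=60.083): mol = 0.84200; Si = 0.84200, O = 1.68400.
ΣO = 2.51792; factor = 6/ΣO = 2.38292.
Fe apfu = 0.29898 × 2.38292 = 0.712.

0.712 Fe apfu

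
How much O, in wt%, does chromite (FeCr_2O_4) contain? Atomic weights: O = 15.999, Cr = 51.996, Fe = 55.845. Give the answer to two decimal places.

28.59 wt%

M(FeCr_2O_4) = 223.833 g/mol.
O contributes 4 × 15.999 = 63.996 g per mole.
63.996/223.833 = 0.2859 → 28.59%.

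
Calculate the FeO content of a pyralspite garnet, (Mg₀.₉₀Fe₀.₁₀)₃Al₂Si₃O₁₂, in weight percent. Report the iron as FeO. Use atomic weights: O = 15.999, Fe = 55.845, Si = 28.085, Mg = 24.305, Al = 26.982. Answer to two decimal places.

Formula mass = 412.584 g/mol.
0.30 Fe → 0.3000 mol FeO per formula unit; M(FeO) = 71.844, so FeO mass = 21.553 g.
21.553/412.584 × 100 = 5.22 wt%.

5.22 wt%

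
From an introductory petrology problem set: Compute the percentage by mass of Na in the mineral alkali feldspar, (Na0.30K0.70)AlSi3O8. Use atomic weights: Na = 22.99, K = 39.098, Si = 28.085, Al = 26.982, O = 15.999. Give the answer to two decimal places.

M((Na0.30K0.70)AlSi3O8) = 273.495 g/mol.
Na contributes 0.30 × 22.99 = 6.897 g per mole.
6.897/273.495 = 0.0252 → 2.52%.

2.52 weight percent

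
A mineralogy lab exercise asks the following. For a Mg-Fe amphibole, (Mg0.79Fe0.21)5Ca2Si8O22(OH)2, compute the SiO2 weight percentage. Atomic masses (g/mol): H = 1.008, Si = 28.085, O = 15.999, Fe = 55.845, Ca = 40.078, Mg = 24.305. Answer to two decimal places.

Molar mass of (Mg0.79Fe0.21)5Ca2Si8O22(OH)2 = 3.95*24.305 + 1.05*55.845 + 2*40.078 + 8*28.085 + 24*15.999 + 2*1.008 = 845.470 g/mol.
Each formula unit contains 8 Si, equivalent to 8/1 = 8.0000 mol SiO2.
M(SiO2) = 1×28.085 + 2×15.999 = 60.083 g/mol.
Mass of SiO2 per formula unit = 8.0000 × 60.083 = 480.664 g.
SiO2 wt% = 480.664 / 845.470 × 100 = 56.85%.

56.85 wt%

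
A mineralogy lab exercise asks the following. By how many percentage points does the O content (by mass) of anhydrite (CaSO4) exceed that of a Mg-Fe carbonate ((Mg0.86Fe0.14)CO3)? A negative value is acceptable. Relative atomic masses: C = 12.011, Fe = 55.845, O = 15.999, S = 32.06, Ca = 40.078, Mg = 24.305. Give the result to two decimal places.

O in CaSO4: molar mass 136.134 g/mol; 4×15.999 = 63.996 g → 47.01 wt%.
O in (Mg0.86Fe0.14)CO3: molar mass 88.729 g/mol; 3×15.999 = 47.997 g → 54.09 wt%.
Difference = 47.01 − 54.09 = -7.08 percentage points.

-7.08 percentage points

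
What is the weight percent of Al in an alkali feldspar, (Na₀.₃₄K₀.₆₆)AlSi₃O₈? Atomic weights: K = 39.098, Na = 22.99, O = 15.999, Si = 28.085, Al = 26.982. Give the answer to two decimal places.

9.89 weight percent

Molar mass of (Na₀.₃₄K₀.₆₆)AlSi₃O₈: 0.34*22.99 + 0.66*39.098 + 1*26.982 + 3*28.085 + 8*15.999 = 272.850 g/mol.
Mass of Al per formula unit: 1 × 26.982 = 26.982 g.
Weight fraction Al = 26.982 / 272.850 = 0.0989.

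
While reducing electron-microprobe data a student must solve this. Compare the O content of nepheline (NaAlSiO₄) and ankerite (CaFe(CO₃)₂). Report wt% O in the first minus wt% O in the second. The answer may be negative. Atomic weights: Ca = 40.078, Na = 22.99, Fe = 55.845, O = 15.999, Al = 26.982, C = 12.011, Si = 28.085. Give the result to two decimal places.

First mineral: 63.996 g O in 142.053 g formula = 45.05 wt% O.
Second mineral: 95.994 g O in 215.939 g formula = 44.45 wt% O.
45.05% − 44.45% gives a difference of 0.60 percentage points.

0.60 percentage points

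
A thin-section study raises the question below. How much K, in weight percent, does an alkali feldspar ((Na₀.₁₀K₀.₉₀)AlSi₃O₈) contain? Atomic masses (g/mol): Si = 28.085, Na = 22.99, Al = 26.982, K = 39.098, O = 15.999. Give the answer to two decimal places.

12.72 weight percent

M((Na₀.₁₀K₀.₉₀)AlSi₃O₈) = 276.716 g/mol.
K contributes 0.90 × 39.098 = 35.188 g per mole.
35.188/276.716 = 0.1272 → 12.72%.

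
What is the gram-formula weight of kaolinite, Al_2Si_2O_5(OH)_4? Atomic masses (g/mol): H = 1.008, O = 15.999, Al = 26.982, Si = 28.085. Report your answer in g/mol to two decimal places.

258.16 g/mol

M = 2·26.982 + 2·28.085 + 9·15.999 + 4·1.008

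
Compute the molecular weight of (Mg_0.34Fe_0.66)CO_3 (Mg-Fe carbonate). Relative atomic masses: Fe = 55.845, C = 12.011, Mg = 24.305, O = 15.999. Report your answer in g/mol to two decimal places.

105.13 g/mol

Mg: 0.34 × 24.305 = 8.2637
Fe: 0.66 × 55.845 = 36.8577
C: 1 × 12.011 = 12.0110
O: 3 × 15.999 = 47.9970
Summing the contributions gives the formula mass.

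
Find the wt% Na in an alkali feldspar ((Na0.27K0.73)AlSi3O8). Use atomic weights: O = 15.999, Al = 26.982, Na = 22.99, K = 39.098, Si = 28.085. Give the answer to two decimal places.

2.27 mass %

M((Na0.27K0.73)AlSi3O8) = 273.978 g/mol.
Na contributes 0.27 × 22.99 = 6.207 g per mole.
6.207/273.978 = 0.0227 → 2.27%.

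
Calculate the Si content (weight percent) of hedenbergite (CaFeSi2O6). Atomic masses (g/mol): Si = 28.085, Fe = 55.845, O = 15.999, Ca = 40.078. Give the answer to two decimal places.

22.64 weight percent

Molar mass of CaFeSi2O6: 1×40.078 + 1×55.845 + 2×28.085 + 6×15.999 = 248.087 g/mol.
Mass of Si per formula unit: 2 × 28.085 = 56.170 g.
Weight fraction Si = 56.170 / 248.087 = 0.2264.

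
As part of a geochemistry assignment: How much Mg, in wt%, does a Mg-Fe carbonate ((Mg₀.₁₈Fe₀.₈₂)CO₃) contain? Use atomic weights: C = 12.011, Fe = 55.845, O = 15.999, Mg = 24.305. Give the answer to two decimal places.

Molar mass of (Mg₀.₁₈Fe₀.₈₂)CO₃: 0.18·24.305 + 0.82·55.845 + 1·12.011 + 3·15.999 = 110.176 g/mol.
Mass of Mg per formula unit: 0.18 × 24.305 = 4.375 g.
Weight fraction Mg = 4.375 / 110.176 = 0.0397.

3.97 wt%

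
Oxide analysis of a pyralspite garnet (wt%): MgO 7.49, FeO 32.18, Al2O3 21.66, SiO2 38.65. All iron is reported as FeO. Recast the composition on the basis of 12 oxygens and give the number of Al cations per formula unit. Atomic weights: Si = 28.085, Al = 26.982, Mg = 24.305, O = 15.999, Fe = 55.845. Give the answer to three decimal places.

MgO (M=40.304): mol = 0.18584; Mg = 0.18584, O = 0.18584.
FeO (M=71.844): mol = 0.44791; Fe = 0.44791, O = 0.44791.
Al2O3 (M=101.961): mol = 0.21243; Al = 0.42486, O = 0.63729.
SiO2 (M=60.083): mol = 0.64328; Si = 0.64328, O = 1.28656.
ΣO = 2.55760; factor = 12/ΣO = 4.69190.
Al apfu = 0.42486 × 4.69190 = 1.993.

1.993 Al apfu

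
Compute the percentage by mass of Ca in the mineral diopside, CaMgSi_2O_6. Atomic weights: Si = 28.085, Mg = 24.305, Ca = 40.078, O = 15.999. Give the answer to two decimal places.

Formula mass = 1·40.078 + 1·24.305 + 2·28.085 + 6·15.999 = 216.547 g/mol, of which 40.078 g is Ca.
So Ca makes up 40.078/216.547 = 0.1851 of the mass, i.e. 18.51%.

18.51 wt%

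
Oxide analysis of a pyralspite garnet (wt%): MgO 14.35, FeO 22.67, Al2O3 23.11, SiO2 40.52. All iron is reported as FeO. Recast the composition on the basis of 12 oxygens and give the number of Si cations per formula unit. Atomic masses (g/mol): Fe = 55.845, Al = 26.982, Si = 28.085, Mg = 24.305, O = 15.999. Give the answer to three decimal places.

14.35 wt% MgO ÷ 40.304 g/mol = 0.35604 mol, giving 0.35604 Mg and 0.35604 O.
22.67 wt% FeO ÷ 71.844 g/mol = 0.31554 mol, giving 0.31554 Fe and 0.31554 O.
23.11 wt% Al2O3 ÷ 101.961 g/mol = 0.22666 mol, giving 0.45332 Al and 0.67998 O.
40.52 wt% SiO2 ÷ 60.083 g/mol = 0.67440 mol, giving 0.67440 Si and 1.34880 O.
Oxygen sums to 2.70036; scaling by 12/2.70036 = 4.44385 puts the formula on 12 O.
Si: 0.67440 × 4.44385 = 2.997 atoms per formula unit.

2.997 Si apfu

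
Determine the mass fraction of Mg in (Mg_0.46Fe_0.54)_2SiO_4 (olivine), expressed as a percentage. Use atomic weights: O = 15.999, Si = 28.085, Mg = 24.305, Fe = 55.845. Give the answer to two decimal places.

M((Mg_0.46Fe_0.54)_2SiO_4) = 174.754 g/mol.
Mg contributes 0.92 × 24.305 = 22.361 g per mole.
22.361/174.754 = 0.1280 → 12.80%.

12.80 weight percent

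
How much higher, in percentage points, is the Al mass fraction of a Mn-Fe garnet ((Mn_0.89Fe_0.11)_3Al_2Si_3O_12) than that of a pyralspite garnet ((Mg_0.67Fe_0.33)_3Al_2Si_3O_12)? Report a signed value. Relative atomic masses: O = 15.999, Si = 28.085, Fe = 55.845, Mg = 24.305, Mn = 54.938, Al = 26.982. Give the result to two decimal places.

Al in (Mn_0.89Fe_0.11)_3Al_2Si_3O_12: molar mass 495.320 g/mol; 2×26.982 = 53.964 g → 10.89 wt%.
Al in (Mg_0.67Fe_0.33)_3Al_2Si_3O_12: molar mass 434.347 g/mol; 2×26.982 = 53.964 g → 12.42 wt%.
Difference = 10.89 − 12.42 = -1.53 percentage points.

-1.53 percentage points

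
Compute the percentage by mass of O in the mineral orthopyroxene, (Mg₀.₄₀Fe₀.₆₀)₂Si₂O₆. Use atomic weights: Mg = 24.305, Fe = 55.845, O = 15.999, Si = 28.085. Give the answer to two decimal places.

40.23 weight percent

Molar mass of (Mg₀.₄₀Fe₀.₆₀)₂Si₂O₆: 0.80·24.305 + 1.20·55.845 + 2·28.085 + 6·15.999 = 238.622 g/mol.
Mass of O per formula unit: 6 × 15.999 = 95.994 g.
Weight fraction O = 95.994 / 238.622 = 0.4023.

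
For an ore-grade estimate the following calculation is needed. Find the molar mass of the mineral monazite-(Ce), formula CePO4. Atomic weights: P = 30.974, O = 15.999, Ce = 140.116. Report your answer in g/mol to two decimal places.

235.09 g/mol

The formula mass is the sum 1*140.116 + 1*30.974 + 4*15.999.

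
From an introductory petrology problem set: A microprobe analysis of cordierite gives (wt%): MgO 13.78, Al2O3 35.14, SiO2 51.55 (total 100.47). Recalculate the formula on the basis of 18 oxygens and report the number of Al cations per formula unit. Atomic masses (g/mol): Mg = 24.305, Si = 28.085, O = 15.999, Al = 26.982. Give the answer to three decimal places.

4.013 Al apfu

13.78 wt% MgO ÷ 40.304 g/mol = 0.34190 mol, giving 0.34190 Mg and 0.34190 O.
35.14 wt% Al2O3 ÷ 101.961 g/mol = 0.34464 mol, giving 0.68928 Al and 1.03392 O.
51.55 wt% SiO2 ÷ 60.083 g/mol = 0.85798 mol, giving 0.85798 Si and 1.71596 O.
Oxygen sums to 3.09178; scaling by 18/3.09178 = 5.82189 puts the formula on 18 O.
Al: 0.68928 × 5.82189 = 4.013 atoms per formula unit.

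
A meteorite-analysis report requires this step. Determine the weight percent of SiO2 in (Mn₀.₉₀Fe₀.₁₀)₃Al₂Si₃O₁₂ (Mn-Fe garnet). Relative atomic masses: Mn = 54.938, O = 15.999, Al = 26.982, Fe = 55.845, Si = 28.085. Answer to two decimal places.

36.39 wt%

Formula mass = 495.293 g/mol.
3 Si → 3.0000 mol SiO2 per formula unit; M(SiO2) = 60.083, so SiO2 mass = 180.249 g.
180.249/495.293 × 100 = 36.39 wt%.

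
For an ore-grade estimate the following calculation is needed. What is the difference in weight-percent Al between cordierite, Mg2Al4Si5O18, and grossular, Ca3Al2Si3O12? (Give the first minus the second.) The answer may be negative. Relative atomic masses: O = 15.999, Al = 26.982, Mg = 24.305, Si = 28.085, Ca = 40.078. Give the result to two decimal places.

Al in Mg2Al4Si5O18: molar mass 584.945 g/mol; 4×26.982 = 107.928 g → 18.45 wt%.
Al in Ca3Al2Si3O12: molar mass 450.441 g/mol; 2×26.982 = 53.964 g → 11.98 wt%.
Difference = 18.45 − 11.98 = 6.47 percentage points.

6.47 percentage points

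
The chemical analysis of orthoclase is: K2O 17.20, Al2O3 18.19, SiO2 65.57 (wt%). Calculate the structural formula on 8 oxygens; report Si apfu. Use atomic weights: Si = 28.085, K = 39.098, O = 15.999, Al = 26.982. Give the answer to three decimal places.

K2O: 17.20/94.195 = 0.18260 mol → 0.36520 mol K, 0.18260 mol O.
Al2O3: 18.19/101.961 = 0.17840 mol → 0.35680 mol Al, 0.53520 mol O.
SiO2: 65.57/60.083 = 1.09132 mol → 1.09132 mol Si, 2.18264 mol O.
Total oxygen = 2.90044 mol. Normalization factor = 8/2.90044 = 2.75820.
Si per 8 O = 1.09132 × 2.75820 = 3.010.

3.010 Si apfu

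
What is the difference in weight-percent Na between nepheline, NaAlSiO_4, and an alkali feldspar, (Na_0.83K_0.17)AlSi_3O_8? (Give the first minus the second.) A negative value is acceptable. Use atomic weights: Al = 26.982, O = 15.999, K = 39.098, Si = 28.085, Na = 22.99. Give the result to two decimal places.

8.98 percentage points

M(NaAlSiO_4) = 142.053 g/mol, so wt% Na = 22.990/142.053 × 100 = 16.18%.
M((Na_0.83K_0.17)AlSi_3O_8) = 264.957 g/mol, so wt% Na = 19.082/264.957 × 100 = 7.20%.
16.18 − 7.20 = 8.98 pp.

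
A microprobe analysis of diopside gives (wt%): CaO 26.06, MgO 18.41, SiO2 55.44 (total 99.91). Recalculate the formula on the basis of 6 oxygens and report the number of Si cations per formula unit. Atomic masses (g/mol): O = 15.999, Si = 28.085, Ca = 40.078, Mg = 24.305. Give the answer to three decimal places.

2.001 Si apfu

CaO (M=56.077): mol = 0.46472; Ca = 0.46472, O = 0.46472.
MgO (M=40.304): mol = 0.45678; Mg = 0.45678, O = 0.45678.
SiO2 (M=60.083): mol = 0.92272; Si = 0.92272, O = 1.84544.
ΣO = 2.76694; factor = 6/ΣO = 2.16846.
Si apfu = 0.92272 × 2.16846 = 2.001.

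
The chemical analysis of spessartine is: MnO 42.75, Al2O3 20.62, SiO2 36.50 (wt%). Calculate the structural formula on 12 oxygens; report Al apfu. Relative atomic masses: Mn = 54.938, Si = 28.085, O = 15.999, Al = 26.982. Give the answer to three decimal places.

MnO: 42.75/70.937 = 0.60265 mol → 0.60265 mol Mn, 0.60265 mol O.
Al2O3: 20.62/101.961 = 0.20223 mol → 0.40446 mol Al, 0.60669 mol O.
SiO2: 36.50/60.083 = 0.60749 mol → 0.60749 mol Si, 1.21498 mol O.
Total oxygen = 2.42432 mol. Normalization factor = 12/2.42432 = 4.94984.
Al per 12 O = 0.40446 × 4.94984 = 2.002.

2.002 Al apfu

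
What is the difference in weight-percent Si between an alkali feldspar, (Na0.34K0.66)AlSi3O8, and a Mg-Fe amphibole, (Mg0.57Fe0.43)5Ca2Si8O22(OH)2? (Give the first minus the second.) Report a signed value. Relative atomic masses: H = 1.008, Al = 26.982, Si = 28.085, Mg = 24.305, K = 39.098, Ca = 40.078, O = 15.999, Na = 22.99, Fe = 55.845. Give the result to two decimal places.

M((Na0.34K0.66)AlSi3O8) = 272.850 g/mol, so wt% Si = 84.255/272.850 × 100 = 30.88%.
M((Mg0.57Fe0.43)5Ca2Si8O22(OH)2) = 880.164 g/mol, so wt% Si = 224.680/880.164 × 100 = 25.53%.
30.88 − 25.53 = 5.35 pp.

5.35 percentage points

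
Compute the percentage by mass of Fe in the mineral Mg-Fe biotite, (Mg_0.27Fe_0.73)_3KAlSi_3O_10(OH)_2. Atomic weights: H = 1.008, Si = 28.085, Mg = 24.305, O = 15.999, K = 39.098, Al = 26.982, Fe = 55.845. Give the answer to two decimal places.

Molar mass of (Mg_0.27Fe_0.73)_3KAlSi_3O_10(OH)_2: 0.81×24.305 + 2.19×55.845 + 1×39.098 + 1×26.982 + 3×28.085 + 12×15.999 + 2×1.008 = 486.327 g/mol.
Mass of Fe per formula unit: 2.19 × 55.845 = 122.301 g.
Weight fraction Fe = 122.301 / 486.327 = 0.2515.

25.15 mass %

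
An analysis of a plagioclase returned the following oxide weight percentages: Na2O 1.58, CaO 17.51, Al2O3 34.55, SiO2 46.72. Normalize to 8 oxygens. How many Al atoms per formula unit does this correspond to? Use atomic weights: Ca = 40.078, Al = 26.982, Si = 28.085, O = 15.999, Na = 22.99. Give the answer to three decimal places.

1.863 Al apfu

1.58 wt% Na2O ÷ 61.979 g/mol = 0.02549 mol, giving 0.05098 Na and 0.02549 O.
17.51 wt% CaO ÷ 56.077 g/mol = 0.31225 mol, giving 0.31225 Ca and 0.31225 O.
34.55 wt% Al2O3 ÷ 101.961 g/mol = 0.33886 mol, giving 0.67772 Al and 1.01658 O.
46.72 wt% SiO2 ÷ 60.083 g/mol = 0.77759 mol, giving 0.77759 Si and 1.55518 O.
Oxygen sums to 2.90950; scaling by 8/2.90950 = 2.74961 puts the formula on 8 O.
Al: 0.67772 × 2.74961 = 1.863 atoms per formula unit.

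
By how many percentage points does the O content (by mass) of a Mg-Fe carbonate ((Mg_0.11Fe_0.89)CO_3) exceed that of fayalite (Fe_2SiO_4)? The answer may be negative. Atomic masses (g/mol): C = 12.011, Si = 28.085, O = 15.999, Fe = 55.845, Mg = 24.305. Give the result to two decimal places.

First mineral: 47.997 g O in 112.384 g formula = 42.71 wt% O.
Second mineral: 63.996 g O in 203.771 g formula = 31.41 wt% O.
42.71% − 31.41% gives a difference of 11.30 percentage points.

11.30 percentage points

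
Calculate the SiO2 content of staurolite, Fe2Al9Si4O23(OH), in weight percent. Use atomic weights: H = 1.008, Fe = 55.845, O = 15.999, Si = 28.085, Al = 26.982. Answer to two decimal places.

Molar mass of Fe2Al9Si4O23(OH) = 2·55.845 + 9·26.982 + 4·28.085 + 24·15.999 + 1·1.008 = 851.852 g/mol.
Each formula unit contains 4 Si, equivalent to 4/1 = 4.0000 mol SiO2.
M(SiO2) = 1×28.085 + 2×15.999 = 60.083 g/mol.
Mass of SiO2 per formula unit = 4.0000 × 60.083 = 240.332 g.
SiO2 wt% = 240.332 / 851.852 × 100 = 28.21%.

28.21 wt%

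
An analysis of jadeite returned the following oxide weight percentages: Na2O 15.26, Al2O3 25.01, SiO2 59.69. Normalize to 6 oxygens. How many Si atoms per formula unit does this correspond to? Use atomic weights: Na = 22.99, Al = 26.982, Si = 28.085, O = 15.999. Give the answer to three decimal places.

2.008 Si apfu

Na2O: 15.26/61.979 = 0.24621 mol → 0.49242 mol Na, 0.24621 mol O.
Al2O3: 25.01/101.961 = 0.24529 mol → 0.49058 mol Al, 0.73587 mol O.
SiO2: 59.69/60.083 = 0.99346 mol → 0.99346 mol Si, 1.98692 mol O.
Total oxygen = 2.96900 mol. Normalization factor = 6/2.96900 = 2.02088.
Si per 6 O = 0.99346 × 2.02088 = 2.008.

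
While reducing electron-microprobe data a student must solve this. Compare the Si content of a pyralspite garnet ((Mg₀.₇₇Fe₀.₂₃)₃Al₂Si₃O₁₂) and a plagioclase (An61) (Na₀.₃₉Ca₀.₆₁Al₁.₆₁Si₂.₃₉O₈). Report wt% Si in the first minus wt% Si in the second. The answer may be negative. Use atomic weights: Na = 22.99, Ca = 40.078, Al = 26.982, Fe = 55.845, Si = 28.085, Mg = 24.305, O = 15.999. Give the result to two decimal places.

Si in (Mg₀.₇₇Fe₀.₂₃)₃Al₂Si₃O₁₂: molar mass 424.885 g/mol; 3×28.085 = 84.255 g → 19.83 wt%.
Si in Na₀.₃₉Ca₀.₆₁Al₁.₆₁Si₂.₃₉O₈: molar mass 271.970 g/mol; 2.39×28.085 = 67.123 g → 24.68 wt%.
Difference = 19.83 − 24.68 = -4.85 percentage points.

-4.85 percentage points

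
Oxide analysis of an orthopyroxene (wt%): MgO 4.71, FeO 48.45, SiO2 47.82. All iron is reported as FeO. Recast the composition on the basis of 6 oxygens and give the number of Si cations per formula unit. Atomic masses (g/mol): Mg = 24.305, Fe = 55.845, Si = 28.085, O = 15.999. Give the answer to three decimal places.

MgO (M=40.304): mol = 0.11686; Mg = 0.11686, O = 0.11686.
FeO (M=71.844): mol = 0.67438; Fe = 0.67438, O = 0.67438.
SiO2 (M=60.083): mol = 0.79590; Si = 0.79590, O = 1.59180.
ΣO = 2.38304; factor = 6/ΣO = 2.51779.
Si apfu = 0.79590 × 2.51779 = 2.004.

2.004 Si apfu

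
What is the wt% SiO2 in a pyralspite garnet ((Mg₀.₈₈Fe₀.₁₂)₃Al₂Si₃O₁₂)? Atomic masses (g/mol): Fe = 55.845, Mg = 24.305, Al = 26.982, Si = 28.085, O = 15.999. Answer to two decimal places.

43.49 wt%

Formula mass = 414.476 g/mol.
3 Si → 3.0000 mol SiO2 per formula unit; M(SiO2) = 60.083, so SiO2 mass = 180.249 g.
180.249/414.476 × 100 = 43.49 wt%.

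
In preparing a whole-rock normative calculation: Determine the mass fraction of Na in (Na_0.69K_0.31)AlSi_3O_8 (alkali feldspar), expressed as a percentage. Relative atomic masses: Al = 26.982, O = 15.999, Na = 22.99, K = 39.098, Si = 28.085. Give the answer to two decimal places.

5.94 weight percent

M((Na_0.69K_0.31)AlSi_3O_8) = 267.212 g/mol.
Na contributes 0.69 × 22.99 = 15.863 g per mole.
15.863/267.212 = 0.0594 → 5.94%.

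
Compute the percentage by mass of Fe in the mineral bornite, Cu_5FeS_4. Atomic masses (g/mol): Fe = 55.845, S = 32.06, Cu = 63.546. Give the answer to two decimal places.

Molar mass of Cu_5FeS_4: 5×63.546 + 1×55.845 + 4×32.06 = 501.815 g/mol.
Mass of Fe per formula unit: 1 × 55.845 = 55.845 g.
Weight fraction Fe = 55.845 / 501.815 = 0.1113.

11.13 wt%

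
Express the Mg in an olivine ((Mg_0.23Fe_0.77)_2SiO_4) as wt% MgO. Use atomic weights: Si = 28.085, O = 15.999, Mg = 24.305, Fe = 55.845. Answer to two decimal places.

9.80 wt%

Formula mass = 189.263 g/mol.
0.46 Mg → 0.4600 mol MgO per formula unit; M(MgO) = 40.304, so MgO mass = 18.540 g.
18.540/189.263 × 100 = 9.80 wt%.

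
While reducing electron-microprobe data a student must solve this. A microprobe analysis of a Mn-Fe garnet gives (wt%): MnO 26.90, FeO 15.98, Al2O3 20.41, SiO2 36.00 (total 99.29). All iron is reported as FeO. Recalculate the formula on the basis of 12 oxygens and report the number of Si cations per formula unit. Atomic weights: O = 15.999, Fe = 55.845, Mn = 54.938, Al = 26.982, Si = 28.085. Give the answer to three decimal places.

2.995 Si apfu

MnO (M=70.937): mol = 0.37921; Mn = 0.37921, O = 0.37921.
FeO (M=71.844): mol = 0.22243; Fe = 0.22243, O = 0.22243.
Al2O3 (M=101.961): mol = 0.20017; Al = 0.40034, O = 0.60051.
SiO2 (M=60.083): mol = 0.59917; Si = 0.59917, O = 1.19834.
ΣO = 2.40049; factor = 12/ΣO = 4.99898.
Si apfu = 0.59917 × 4.99898 = 2.995.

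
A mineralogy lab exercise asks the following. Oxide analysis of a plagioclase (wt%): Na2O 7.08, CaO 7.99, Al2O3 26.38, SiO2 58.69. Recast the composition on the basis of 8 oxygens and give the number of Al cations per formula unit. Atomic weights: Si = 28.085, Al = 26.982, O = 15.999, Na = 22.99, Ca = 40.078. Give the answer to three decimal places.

Na2O: 7.08/61.979 = 0.11423 mol → 0.22846 mol Na, 0.11423 mol O.
CaO: 7.99/56.077 = 0.14248 mol → 0.14248 mol Ca, 0.14248 mol O.
Al2O3: 26.38/101.961 = 0.25873 mol → 0.51746 mol Al, 0.77619 mol O.
SiO2: 58.69/60.083 = 0.97682 mol → 0.97682 mol Si, 1.95364 mol O.
Total oxygen = 2.98654 mol. Normalization factor = 8/2.98654 = 2.67869.
Al per 8 O = 0.51746 × 2.67869 = 1.386.

1.386 Al apfu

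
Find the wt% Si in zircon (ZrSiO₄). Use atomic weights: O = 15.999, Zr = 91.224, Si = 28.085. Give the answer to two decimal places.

Formula mass = 1·91.224 + 1·28.085 + 4·15.999 = 183.305 g/mol, of which 28.085 g is Si.
So Si makes up 28.085/183.305 = 0.1532 of the mass, i.e. 15.32%.

15.32 mass %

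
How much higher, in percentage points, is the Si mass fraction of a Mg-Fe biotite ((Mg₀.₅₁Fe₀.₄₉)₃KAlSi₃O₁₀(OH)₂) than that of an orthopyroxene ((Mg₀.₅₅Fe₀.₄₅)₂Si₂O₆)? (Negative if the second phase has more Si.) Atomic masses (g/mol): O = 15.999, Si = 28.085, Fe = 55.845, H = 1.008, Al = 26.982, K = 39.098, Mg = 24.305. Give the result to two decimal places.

-6.34 percentage points

Si in (Mg₀.₅₁Fe₀.₄₉)₃KAlSi₃O₁₀(OH)₂: molar mass 463.618 g/mol; 3×28.085 = 84.255 g → 18.17 wt%.
Si in (Mg₀.₅₅Fe₀.₄₅)₂Si₂O₆: molar mass 229.160 g/mol; 2×28.085 = 56.170 g → 24.51 wt%.
Difference = 18.17 − 24.51 = -6.34 percentage points.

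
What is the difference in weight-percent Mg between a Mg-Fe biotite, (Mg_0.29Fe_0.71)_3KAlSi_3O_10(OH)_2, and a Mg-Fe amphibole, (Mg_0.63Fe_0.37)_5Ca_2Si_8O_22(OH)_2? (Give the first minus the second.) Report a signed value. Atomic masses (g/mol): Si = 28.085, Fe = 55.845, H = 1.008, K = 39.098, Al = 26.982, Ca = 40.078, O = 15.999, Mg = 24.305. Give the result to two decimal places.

Mg in (Mg_0.29Fe_0.71)_3KAlSi_3O_10(OH)_2: molar mass 484.434 g/mol; 0.87×24.305 = 21.145 g → 4.36 wt%.
Mg in (Mg_0.63Fe_0.37)_5Ca_2Si_8O_22(OH)_2: molar mass 870.702 g/mol; 3.15×24.305 = 76.561 g → 8.79 wt%.
Difference = 4.36 − 8.79 = -4.43 percentage points.

-4.43 percentage points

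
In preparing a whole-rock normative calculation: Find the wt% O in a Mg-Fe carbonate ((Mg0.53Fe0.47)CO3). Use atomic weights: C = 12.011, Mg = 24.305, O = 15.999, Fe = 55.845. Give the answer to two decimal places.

Molar mass of (Mg0.53Fe0.47)CO3: 0.53×24.305 + 0.47×55.845 + 1×12.011 + 3×15.999 = 99.137 g/mol.
Mass of O per formula unit: 3 × 15.999 = 47.997 g.
Weight fraction O = 47.997 / 99.137 = 0.4841.

48.41 mass %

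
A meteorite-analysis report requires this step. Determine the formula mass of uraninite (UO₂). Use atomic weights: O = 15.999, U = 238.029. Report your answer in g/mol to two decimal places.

270.03 g/mol

U: 1 × 238.029 = 238.0290
O: 2 × 15.999 = 31.9980
Summing the contributions gives the formula mass.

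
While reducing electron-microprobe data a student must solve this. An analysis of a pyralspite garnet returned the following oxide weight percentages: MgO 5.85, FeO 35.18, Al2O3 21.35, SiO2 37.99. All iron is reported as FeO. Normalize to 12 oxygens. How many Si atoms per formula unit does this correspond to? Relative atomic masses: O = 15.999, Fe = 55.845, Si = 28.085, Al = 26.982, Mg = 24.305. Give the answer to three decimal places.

MgO (M=40.304): mol = 0.14515; Mg = 0.14515, O = 0.14515.
FeO (M=71.844): mol = 0.48967; Fe = 0.48967, O = 0.48967.
Al2O3 (M=101.961): mol = 0.20939; Al = 0.41878, O = 0.62817.
SiO2 (M=60.083): mol = 0.63229; Si = 0.63229, O = 1.26458.
ΣO = 2.52757; factor = 12/ΣO = 4.74764.
Si apfu = 0.63229 × 4.74764 = 3.002.

3.002 Si apfu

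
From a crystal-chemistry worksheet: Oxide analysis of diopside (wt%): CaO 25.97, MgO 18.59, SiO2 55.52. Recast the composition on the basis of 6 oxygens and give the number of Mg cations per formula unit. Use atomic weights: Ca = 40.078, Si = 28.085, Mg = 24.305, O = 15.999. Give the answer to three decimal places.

CaO: 25.97/56.077 = 0.46311 mol → 0.46311 mol Ca, 0.46311 mol O.
MgO: 18.59/40.304 = 0.46124 mol → 0.46124 mol Mg, 0.46124 mol O.
SiO2: 55.52/60.083 = 0.92406 mol → 0.92406 mol Si, 1.84812 mol O.
Total oxygen = 2.77247 mol. Normalization factor = 6/2.77247 = 2.16414.
Mg per 6 O = 0.46124 × 2.16414 = 0.998.

0.998 Mg apfu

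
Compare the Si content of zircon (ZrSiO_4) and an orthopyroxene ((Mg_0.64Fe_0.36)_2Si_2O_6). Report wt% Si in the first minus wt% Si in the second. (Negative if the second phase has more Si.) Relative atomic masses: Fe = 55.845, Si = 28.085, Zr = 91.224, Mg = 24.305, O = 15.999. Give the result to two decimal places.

-9.81 percentage points

Si in ZrSiO_4: molar mass 183.305 g/mol; 1×28.085 = 28.085 g → 15.32 wt%.
Si in (Mg_0.64Fe_0.36)_2Si_2O_6: molar mass 223.483 g/mol; 2×28.085 = 56.170 g → 25.13 wt%.
Difference = 15.32 − 25.13 = -9.81 percentage points.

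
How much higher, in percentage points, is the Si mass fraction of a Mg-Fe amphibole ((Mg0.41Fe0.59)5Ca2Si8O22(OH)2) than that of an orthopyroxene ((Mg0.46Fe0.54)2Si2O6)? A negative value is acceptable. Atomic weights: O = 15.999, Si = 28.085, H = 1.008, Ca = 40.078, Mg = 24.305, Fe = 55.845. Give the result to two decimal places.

First mineral: 224.680 g Si in 905.396 g formula = 24.82 wt% Si.
Second mineral: 56.170 g Si in 234.837 g formula = 23.92 wt% Si.
24.82% − 23.92% gives a difference of 0.90 percentage points.

0.90 percentage points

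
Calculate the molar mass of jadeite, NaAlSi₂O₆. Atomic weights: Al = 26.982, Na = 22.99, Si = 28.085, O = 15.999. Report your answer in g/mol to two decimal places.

202.14 g/mol

M = 1×22.99 + 1×26.982 + 2×28.085 + 6×15.999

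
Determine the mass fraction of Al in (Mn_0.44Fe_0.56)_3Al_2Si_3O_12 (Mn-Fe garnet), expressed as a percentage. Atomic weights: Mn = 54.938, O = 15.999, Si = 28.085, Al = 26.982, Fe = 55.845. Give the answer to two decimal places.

M((Mn_0.44Fe_0.56)_3Al_2Si_3O_12) = 496.545 g/mol.
Al contributes 2 × 26.982 = 53.964 g per mole.
53.964/496.545 = 0.1087 → 10.87%.

10.87 wt%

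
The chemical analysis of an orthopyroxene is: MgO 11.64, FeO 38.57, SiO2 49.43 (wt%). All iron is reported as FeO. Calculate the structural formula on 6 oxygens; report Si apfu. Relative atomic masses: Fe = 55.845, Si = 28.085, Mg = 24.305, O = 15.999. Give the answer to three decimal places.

1.998 Si apfu

MgO (M=40.304): mol = 0.28881; Mg = 0.28881, O = 0.28881.
FeO (M=71.844): mol = 0.53686; Fe = 0.53686, O = 0.53686.
SiO2 (M=60.083): mol = 0.82270; Si = 0.82270, O = 1.64540.
ΣO = 2.47107; factor = 6/ΣO = 2.42810.
Si apfu = 0.82270 × 2.42810 = 1.998.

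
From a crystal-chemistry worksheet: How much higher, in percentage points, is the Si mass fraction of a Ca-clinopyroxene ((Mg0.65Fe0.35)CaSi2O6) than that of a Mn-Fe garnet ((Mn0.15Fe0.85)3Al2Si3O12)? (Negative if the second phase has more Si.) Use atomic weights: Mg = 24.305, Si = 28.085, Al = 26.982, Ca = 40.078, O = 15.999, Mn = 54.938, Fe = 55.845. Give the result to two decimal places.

7.74 percentage points

First mineral: 56.170 g Si in 227.586 g formula = 24.68 wt% Si.
Second mineral: 84.255 g Si in 497.334 g formula = 16.94 wt% Si.
24.68% − 16.94% gives a difference of 7.74 percentage points.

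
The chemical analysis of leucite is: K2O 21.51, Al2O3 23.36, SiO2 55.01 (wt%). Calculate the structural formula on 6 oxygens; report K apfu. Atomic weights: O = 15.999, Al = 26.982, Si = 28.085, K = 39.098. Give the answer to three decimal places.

K2O: 21.51/94.195 = 0.22836 mol → 0.45672 mol K, 0.22836 mol O.
Al2O3: 23.36/101.961 = 0.22911 mol → 0.45822 mol Al, 0.68733 mol O.
SiO2: 55.01/60.083 = 0.91557 mol → 0.91557 mol Si, 1.83114 mol O.
Total oxygen = 2.74683 mol. Normalization factor = 6/2.74683 = 2.18434.
K per 6 O = 0.45672 × 2.18434 = 0.998.

0.998 K apfu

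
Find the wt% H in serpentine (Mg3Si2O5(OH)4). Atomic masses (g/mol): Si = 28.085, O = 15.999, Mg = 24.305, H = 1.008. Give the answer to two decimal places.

Molar mass of Mg3Si2O5(OH)4: 3·24.305 + 2·28.085 + 9·15.999 + 4·1.008 = 277.108 g/mol.
Mass of H per formula unit: 4 × 1.008 = 4.032 g.
Weight fraction H = 4.032 / 277.108 = 0.0146.

1.46 wt%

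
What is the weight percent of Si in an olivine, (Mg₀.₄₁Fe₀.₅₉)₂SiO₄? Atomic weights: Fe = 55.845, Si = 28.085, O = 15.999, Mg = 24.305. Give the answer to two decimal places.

15.79 wt%

M((Mg₀.₄₁Fe₀.₅₉)₂SiO₄) = 177.908 g/mol.
Si contributes 1 × 28.085 = 28.085 g per mole.
28.085/177.908 = 0.1579 → 15.79%.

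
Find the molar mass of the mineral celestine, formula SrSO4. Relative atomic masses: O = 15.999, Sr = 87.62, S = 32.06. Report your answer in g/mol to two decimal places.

183.68 g/mol

The formula mass is the sum 1·87.62 + 1·32.06 + 4·15.999.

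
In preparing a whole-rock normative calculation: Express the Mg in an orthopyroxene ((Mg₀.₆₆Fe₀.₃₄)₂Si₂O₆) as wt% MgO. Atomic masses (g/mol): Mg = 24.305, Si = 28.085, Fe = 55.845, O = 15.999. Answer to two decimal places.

23.94 wt%

Formula mass = 222.221 g/mol.
1.32 Mg → 1.3200 mol MgO per formula unit; M(MgO) = 40.304, so MgO mass = 53.201 g.
53.201/222.221 × 100 = 23.94 wt%.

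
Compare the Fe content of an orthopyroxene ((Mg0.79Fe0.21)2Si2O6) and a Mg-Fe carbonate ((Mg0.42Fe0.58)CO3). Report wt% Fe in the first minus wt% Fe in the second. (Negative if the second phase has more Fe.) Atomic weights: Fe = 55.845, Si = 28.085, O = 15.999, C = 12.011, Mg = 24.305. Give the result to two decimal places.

-20.61 percentage points

Fe in (Mg0.79Fe0.21)2Si2O6: molar mass 214.021 g/mol; 0.42×55.845 = 23.455 g → 10.96 wt%.
Fe in (Mg0.42Fe0.58)CO3: molar mass 102.606 g/mol; 0.58×55.845 = 32.390 g → 31.57 wt%.
Difference = 10.96 − 31.57 = -20.61 percentage points.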